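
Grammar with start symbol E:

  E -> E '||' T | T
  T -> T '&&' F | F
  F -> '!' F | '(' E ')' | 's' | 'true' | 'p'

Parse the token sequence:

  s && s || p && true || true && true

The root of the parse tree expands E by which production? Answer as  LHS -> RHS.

[E [E [E [T [T [F s]] && [F s]]] || [T [T [F p]] && [F true]]] || [T [T [F true]] && [F true]]]

E -> E '||' T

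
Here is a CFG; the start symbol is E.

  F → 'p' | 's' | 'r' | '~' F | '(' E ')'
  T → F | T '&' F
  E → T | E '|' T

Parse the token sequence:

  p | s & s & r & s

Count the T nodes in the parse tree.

[E [E [T [F p]]] | [T [T [T [T [F s]] & [F s]] & [F r]] & [F s]]]

5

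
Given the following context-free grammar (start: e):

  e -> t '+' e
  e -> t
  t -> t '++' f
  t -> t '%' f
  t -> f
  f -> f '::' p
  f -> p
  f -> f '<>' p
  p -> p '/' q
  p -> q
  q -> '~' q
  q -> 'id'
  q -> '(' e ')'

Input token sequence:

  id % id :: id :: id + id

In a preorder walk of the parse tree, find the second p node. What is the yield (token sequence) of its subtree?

id

[e [t [t [f [p [q id]]]] % [f [f [f [p [q id]]] :: [p [q id]]] :: [p [q id]]]] + [e [t [f [p [q id]]]]]]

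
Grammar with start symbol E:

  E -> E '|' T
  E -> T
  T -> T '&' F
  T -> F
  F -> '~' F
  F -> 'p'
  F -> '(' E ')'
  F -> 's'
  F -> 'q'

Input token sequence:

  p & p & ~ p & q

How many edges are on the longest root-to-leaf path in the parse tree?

[E [T [T [T [T [F p]] & [F p]] & [F ~ [F p]]] & [F q]]]

6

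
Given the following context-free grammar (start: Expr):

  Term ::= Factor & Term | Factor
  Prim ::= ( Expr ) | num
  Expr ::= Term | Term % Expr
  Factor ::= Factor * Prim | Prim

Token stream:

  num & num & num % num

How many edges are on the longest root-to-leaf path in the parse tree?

6

[Expr [Term [Factor [Prim num]] & [Term [Factor [Prim num]] & [Term [Factor [Prim num]]]]] % [Expr [Term [Factor [Prim num]]]]]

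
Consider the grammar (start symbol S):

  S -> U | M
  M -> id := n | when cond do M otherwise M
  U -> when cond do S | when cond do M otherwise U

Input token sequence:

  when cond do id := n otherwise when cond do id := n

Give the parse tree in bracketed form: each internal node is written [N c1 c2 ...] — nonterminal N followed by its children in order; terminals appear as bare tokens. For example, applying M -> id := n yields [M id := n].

[S [U when cond do [M id := n] otherwise [U when cond do [S [M id := n]]]]]

S
U
when cond do M otherwise U
when cond do id := n otherwise U
when cond do id := n otherwise when cond do S
when cond do id := n otherwise when cond do M
when cond do id := n otherwise when cond do id := n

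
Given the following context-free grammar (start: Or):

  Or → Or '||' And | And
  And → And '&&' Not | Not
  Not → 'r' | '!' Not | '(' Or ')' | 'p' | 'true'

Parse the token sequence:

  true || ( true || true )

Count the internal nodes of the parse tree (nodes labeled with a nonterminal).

12

[Or [Or [And [Not true]]] || [And [Not ( [Or [Or [And [Not true]]] || [And [Not true]]] )]]]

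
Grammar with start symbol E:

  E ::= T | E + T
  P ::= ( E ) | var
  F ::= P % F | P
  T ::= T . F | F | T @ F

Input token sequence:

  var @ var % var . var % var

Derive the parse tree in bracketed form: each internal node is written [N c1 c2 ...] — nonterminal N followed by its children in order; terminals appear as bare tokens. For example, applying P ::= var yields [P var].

E
T
T . F
T @ F . F
F @ F . F
P @ F . F
var @ F . F
var @ P % F . F
var @ var % F . F
var @ var % P . F
var @ var % var . F
var @ var % var . P % F
var @ var % var . var % F
var @ var % var . var % P
var @ var % var . var % var

[E [T [T [T [F [P var]]] @ [F [P var] % [F [P var]]]] . [F [P var] % [F [P var]]]]]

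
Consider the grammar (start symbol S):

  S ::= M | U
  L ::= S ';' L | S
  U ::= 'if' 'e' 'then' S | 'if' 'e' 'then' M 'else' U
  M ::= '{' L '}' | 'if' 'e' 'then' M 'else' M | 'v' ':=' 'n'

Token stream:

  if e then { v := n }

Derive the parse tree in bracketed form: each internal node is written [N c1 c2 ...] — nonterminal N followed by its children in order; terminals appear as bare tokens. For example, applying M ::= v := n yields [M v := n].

S
U
if e then S
if e then M
if e then { L }
if e then { S }
if e then { M }
if e then { v := n }

[S [U if e then [S [M { [L [S [M v := n]]] }]]]]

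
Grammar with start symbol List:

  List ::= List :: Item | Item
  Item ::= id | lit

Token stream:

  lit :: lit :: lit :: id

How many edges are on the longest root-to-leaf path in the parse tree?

5

[List [List [List [List [Item lit]] :: [Item lit]] :: [Item lit]] :: [Item id]]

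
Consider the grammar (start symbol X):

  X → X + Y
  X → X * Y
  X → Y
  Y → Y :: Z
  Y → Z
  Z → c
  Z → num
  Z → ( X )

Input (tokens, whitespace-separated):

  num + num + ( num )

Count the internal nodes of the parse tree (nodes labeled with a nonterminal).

12

[X [X [X [Y [Z num]]] + [Y [Z num]]] + [Y [Z ( [X [Y [Z num]]] )]]]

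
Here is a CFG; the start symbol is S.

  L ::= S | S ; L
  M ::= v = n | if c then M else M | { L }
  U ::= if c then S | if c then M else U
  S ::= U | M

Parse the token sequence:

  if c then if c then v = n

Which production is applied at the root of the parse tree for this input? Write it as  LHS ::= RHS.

S ::= U

[S [U if c then [S [U if c then [S [M v = n]]]]]]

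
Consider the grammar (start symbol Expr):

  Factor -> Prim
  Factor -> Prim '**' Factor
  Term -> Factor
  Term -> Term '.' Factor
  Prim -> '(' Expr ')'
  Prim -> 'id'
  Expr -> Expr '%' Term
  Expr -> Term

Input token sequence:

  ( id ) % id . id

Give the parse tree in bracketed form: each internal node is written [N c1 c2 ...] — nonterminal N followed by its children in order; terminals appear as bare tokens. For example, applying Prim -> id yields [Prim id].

[Expr [Expr [Term [Factor [Prim ( [Expr [Term [Factor [Prim id]]]] )]]]] % [Term [Term [Factor [Prim id]]] . [Factor [Prim id]]]]

Expr
Expr % Term
Term % Term
Factor % Term
Prim % Term
( Expr ) % Term
( Term ) % Term
( Factor ) % Term
( Prim ) % Term
( id ) % Term
( id ) % Term . Factor
( id ) % Factor . Factor
( id ) % Prim . Factor
( id ) % id . Factor
( id ) % id . Prim
( id ) % id . id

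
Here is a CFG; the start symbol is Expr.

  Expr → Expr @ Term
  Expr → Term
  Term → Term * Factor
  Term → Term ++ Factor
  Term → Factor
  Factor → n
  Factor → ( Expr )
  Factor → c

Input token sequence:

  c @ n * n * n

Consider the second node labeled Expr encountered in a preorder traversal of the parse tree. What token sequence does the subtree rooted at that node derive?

[Expr [Expr [Term [Factor c]]] @ [Term [Term [Term [Factor n]] * [Factor n]] * [Factor n]]]

c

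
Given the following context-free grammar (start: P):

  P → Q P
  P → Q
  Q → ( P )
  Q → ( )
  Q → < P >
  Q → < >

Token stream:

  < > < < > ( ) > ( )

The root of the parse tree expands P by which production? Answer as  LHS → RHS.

[P [Q < >] [P [Q < [P [Q < >] [P [Q ( )]]] >] [P [Q ( )]]]]

P → Q P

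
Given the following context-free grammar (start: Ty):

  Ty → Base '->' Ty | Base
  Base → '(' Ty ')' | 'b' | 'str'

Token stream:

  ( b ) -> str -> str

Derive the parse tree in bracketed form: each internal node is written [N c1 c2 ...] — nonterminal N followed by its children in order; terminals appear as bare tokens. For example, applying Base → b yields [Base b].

[Ty [Base ( [Ty [Base b]] )] -> [Ty [Base str] -> [Ty [Base str]]]]

Ty
Base -> Ty
( Ty ) -> Ty
( Base ) -> Ty
( b ) -> Ty
( b ) -> Base -> Ty
( b ) -> str -> Ty
( b ) -> str -> Base
( b ) -> str -> str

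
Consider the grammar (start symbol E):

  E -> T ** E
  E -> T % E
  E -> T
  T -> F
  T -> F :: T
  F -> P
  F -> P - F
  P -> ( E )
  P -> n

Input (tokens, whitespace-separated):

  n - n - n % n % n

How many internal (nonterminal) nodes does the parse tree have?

[E [T [F [P n] - [F [P n] - [F [P n]]]]] % [E [T [F [P n]]] % [E [T [F [P n]]]]]]

16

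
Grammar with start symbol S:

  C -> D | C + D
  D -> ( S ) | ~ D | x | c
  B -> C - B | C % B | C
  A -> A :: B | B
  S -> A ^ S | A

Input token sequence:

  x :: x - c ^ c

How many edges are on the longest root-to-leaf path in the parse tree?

[S [A [A [B [C [D x]]]] :: [B [C [D x]] - [B [C [D c]]]]] ^ [S [A [B [C [D c]]]]]]

6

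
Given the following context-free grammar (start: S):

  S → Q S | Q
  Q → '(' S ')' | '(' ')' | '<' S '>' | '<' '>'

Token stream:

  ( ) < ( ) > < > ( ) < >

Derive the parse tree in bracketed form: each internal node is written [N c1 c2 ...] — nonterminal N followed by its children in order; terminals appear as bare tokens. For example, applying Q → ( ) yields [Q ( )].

S
Q S
( ) S
( ) Q S
( ) < S > S
( ) < Q > S
( ) < ( ) > S
( ) < ( ) > Q S
( ) < ( ) > < > S
( ) < ( ) > < > Q S
( ) < ( ) > < > ( ) S
( ) < ( ) > < > ( ) Q
( ) < ( ) > < > ( ) < >

[S [Q ( )] [S [Q < [S [Q ( )]] >] [S [Q < >] [S [Q ( )] [S [Q < >]]]]]]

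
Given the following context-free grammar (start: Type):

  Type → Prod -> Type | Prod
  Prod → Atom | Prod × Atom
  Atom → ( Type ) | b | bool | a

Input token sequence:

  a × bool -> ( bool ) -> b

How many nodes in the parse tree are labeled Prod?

5

[Type [Prod [Prod [Atom a]] × [Atom bool]] -> [Type [Prod [Atom ( [Type [Prod [Atom bool]]] )]] -> [Type [Prod [Atom b]]]]]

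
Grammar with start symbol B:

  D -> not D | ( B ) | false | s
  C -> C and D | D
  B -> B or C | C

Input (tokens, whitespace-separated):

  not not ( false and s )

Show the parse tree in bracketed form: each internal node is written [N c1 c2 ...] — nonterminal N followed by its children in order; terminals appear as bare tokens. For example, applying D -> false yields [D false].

B
C
D
not D
not not D
not not ( B )
not not ( C )
not not ( C and D )
not not ( D and D )
not not ( false and D )
not not ( false and s )

[B [C [D not [D not [D ( [B [C [C [D false]] and [D s]]] )]]]]]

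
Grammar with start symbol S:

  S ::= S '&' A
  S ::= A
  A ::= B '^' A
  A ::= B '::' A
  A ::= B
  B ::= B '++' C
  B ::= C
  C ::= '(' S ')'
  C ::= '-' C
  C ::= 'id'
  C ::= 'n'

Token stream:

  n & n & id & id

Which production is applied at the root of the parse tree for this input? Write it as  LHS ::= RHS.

S ::= S '&' A

[S [S [S [S [A [B [C n]]]] & [A [B [C n]]]] & [A [B [C id]]]] & [A [B [C id]]]]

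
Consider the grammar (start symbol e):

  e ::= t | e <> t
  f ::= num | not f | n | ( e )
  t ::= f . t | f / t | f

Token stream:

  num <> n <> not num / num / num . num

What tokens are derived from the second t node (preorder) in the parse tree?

n

[e [e [e [t [f num]]] <> [t [f n]]] <> [t [f not [f num]] / [t [f num] / [t [f num] . [t [f num]]]]]]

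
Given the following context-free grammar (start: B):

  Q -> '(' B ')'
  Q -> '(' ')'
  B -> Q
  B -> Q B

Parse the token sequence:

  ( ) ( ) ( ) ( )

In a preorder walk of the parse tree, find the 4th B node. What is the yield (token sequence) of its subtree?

[B [Q ( )] [B [Q ( )] [B [Q ( )] [B [Q ( )]]]]]

( )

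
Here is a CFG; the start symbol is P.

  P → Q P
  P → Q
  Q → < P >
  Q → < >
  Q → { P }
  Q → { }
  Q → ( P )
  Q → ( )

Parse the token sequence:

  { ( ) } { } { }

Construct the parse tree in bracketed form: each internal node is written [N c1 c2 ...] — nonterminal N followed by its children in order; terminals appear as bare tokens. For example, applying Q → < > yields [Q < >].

[P [Q { [P [Q ( )]] }] [P [Q { }] [P [Q { }]]]]

P
Q P
{ P } P
{ Q } P
{ ( ) } P
{ ( ) } Q P
{ ( ) } { } P
{ ( ) } { } Q
{ ( ) } { } { }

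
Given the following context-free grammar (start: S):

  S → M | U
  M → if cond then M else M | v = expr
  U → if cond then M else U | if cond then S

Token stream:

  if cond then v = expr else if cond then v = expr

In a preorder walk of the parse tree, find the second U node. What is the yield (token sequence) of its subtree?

[S [U if cond then [M v = expr] else [U if cond then [S [M v = expr]]]]]

if cond then v = expr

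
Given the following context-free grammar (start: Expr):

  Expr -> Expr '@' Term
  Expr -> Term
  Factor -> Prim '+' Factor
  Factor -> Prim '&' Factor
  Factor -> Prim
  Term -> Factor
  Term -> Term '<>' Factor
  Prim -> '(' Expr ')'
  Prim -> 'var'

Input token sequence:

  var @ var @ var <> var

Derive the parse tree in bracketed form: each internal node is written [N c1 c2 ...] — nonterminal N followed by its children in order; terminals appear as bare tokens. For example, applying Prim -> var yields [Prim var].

Expr
Expr @ Term
Expr @ Term @ Term
Term @ Term @ Term
Factor @ Term @ Term
Prim @ Term @ Term
var @ Term @ Term
var @ Factor @ Term
var @ Prim @ Term
var @ var @ Term
var @ var @ Term <> Factor
var @ var @ Factor <> Factor
var @ var @ Prim <> Factor
var @ var @ var <> Factor
var @ var @ var <> Prim
var @ var @ var <> var

[Expr [Expr [Expr [Term [Factor [Prim var]]]] @ [Term [Factor [Prim var]]]] @ [Term [Term [Factor [Prim var]]] <> [Factor [Prim var]]]]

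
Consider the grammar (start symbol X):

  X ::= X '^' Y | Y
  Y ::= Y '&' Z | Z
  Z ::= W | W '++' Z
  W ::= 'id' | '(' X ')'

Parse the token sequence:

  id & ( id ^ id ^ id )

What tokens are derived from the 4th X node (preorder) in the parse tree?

[X [Y [Y [Z [W id]]] & [Z [W ( [X [X [X [Y [Z [W id]]]] ^ [Y [Z [W id]]]] ^ [Y [Z [W id]]]] )]]]]

id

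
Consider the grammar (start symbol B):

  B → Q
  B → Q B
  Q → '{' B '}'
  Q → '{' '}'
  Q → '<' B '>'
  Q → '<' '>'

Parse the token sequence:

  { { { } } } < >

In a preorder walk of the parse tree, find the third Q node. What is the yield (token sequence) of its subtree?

[B [Q { [B [Q { [B [Q { }]] }]] }] [B [Q < >]]]

{ }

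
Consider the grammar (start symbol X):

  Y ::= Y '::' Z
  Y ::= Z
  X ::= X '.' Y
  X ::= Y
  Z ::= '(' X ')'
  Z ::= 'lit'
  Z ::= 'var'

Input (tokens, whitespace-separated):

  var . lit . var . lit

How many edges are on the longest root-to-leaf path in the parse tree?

[X [X [X [X [Y [Z var]]] . [Y [Z lit]]] . [Y [Z var]]] . [Y [Z lit]]]

6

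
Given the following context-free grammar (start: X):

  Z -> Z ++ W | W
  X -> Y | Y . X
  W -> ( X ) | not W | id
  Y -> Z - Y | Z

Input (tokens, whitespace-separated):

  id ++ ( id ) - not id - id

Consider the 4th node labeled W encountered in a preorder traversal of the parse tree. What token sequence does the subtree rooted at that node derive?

[X [Y [Z [Z [W id]] ++ [W ( [X [Y [Z [W id]]]] )]] - [Y [Z [W not [W id]]] - [Y [Z [W id]]]]]]

not id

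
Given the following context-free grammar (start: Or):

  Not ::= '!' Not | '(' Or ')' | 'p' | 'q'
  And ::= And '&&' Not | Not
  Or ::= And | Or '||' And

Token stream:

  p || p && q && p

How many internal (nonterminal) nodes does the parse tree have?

[Or [Or [And [Not p]]] || [And [And [And [Not p]] && [Not q]] && [Not p]]]

10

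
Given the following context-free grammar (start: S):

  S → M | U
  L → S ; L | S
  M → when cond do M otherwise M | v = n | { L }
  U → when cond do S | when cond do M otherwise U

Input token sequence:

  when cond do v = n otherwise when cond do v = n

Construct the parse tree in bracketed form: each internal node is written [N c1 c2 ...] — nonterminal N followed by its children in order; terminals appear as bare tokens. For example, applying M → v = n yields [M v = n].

[S [U when cond do [M v = n] otherwise [U when cond do [S [M v = n]]]]]

S
U
when cond do M otherwise U
when cond do v = n otherwise U
when cond do v = n otherwise when cond do S
when cond do v = n otherwise when cond do M
when cond do v = n otherwise when cond do v = n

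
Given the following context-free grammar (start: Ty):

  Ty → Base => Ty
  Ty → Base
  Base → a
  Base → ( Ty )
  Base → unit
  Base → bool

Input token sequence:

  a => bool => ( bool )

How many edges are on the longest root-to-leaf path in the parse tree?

[Ty [Base a] => [Ty [Base bool] => [Ty [Base ( [Ty [Base bool]] )]]]]

6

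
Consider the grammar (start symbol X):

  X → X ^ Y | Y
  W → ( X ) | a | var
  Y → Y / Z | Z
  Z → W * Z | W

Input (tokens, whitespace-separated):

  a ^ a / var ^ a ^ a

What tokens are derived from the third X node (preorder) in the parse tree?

[X [X [X [X [Y [Z [W a]]]] ^ [Y [Y [Z [W a]]] / [Z [W var]]]] ^ [Y [Z [W a]]]] ^ [Y [Z [W a]]]]

a ^ a / var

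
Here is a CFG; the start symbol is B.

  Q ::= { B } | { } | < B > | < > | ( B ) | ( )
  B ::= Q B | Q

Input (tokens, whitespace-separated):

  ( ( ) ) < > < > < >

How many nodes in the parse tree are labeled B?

5

[B [Q ( [B [Q ( )]] )] [B [Q < >] [B [Q < >] [B [Q < >]]]]]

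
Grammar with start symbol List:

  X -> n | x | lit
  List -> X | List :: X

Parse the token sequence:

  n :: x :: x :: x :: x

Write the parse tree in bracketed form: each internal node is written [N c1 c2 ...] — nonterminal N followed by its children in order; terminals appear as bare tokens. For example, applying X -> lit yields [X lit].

List
List :: X
List :: X :: X
List :: X :: X :: X
List :: X :: X :: X :: X
X :: X :: X :: X :: X
n :: X :: X :: X :: X
n :: x :: X :: X :: X
n :: x :: x :: X :: X
n :: x :: x :: x :: X
n :: x :: x :: x :: x

[List [List [List [List [List [X n]] :: [X x]] :: [X x]] :: [X x]] :: [X x]]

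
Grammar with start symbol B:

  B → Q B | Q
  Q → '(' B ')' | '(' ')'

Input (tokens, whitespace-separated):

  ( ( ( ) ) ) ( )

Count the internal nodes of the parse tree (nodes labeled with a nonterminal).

8

[B [Q ( [B [Q ( [B [Q ( )]] )]] )] [B [Q ( )]]]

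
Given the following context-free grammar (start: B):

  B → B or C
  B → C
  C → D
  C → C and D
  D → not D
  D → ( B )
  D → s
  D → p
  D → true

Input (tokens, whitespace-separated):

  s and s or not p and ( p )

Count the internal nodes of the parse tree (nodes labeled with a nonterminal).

[B [B [C [C [D s]] and [D s]]] or [C [C [D not [D p]]] and [D ( [B [C [D p]]] )]]]

14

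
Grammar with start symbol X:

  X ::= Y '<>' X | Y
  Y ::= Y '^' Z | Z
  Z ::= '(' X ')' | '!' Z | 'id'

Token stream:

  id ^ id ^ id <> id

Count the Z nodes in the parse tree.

4

[X [Y [Y [Y [Z id]] ^ [Z id]] ^ [Z id]] <> [X [Y [Z id]]]]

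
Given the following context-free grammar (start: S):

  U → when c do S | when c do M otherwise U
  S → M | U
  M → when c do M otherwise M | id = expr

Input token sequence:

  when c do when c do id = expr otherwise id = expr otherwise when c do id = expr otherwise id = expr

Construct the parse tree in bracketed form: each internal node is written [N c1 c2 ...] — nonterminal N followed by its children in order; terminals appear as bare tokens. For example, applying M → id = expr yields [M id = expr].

S
M
when c do M otherwise M
when c do when c do M otherwise M otherwise M
when c do when c do id = expr otherwise M otherwise M
when c do when c do id = expr otherwise id = expr otherwise M
when c do when c do id = expr otherwise id = expr otherwise when c do M otherwise M
when c do when c do id = expr otherwise id = expr otherwise when c do id = expr otherwise M
when c do when c do id = expr otherwise id = expr otherwise when c do id = expr otherwise id = expr

[S [M when c do [M when c do [M id = expr] otherwise [M id = expr]] otherwise [M when c do [M id = expr] otherwise [M id = expr]]]]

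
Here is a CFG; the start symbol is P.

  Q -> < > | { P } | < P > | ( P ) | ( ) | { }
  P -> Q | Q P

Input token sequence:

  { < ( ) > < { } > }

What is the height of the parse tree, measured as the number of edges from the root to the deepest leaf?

7

[P [Q { [P [Q < [P [Q ( )]] >] [P [Q < [P [Q { }]] >]]] }]]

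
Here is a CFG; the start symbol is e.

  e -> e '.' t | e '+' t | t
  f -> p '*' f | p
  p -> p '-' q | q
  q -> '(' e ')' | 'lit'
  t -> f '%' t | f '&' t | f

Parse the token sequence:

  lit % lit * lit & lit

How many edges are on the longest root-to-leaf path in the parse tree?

[e [t [f [p [q lit]]] % [t [f [p [q lit]] * [f [p [q lit]]]] & [t [f [p [q lit]]]]]]]

7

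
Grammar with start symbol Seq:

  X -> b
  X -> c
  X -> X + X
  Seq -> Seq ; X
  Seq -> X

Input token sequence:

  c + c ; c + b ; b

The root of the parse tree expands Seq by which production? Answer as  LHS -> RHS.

[Seq [Seq [Seq [X [X c] + [X c]]] ; [X [X c] + [X b]]] ; [X b]]

Seq -> Seq ; X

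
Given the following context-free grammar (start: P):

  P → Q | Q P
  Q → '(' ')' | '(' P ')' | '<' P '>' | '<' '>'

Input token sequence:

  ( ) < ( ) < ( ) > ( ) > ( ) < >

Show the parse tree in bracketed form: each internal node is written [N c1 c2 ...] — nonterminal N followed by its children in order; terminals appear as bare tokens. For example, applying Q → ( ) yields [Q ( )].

[P [Q ( )] [P [Q < [P [Q ( )] [P [Q < [P [Q ( )]] >] [P [Q ( )]]]] >] [P [Q ( )] [P [Q < >]]]]]

P
Q P
( ) P
( ) Q P
( ) < P > P
( ) < Q P > P
( ) < ( ) P > P
( ) < ( ) Q P > P
( ) < ( ) < P > P > P
( ) < ( ) < Q > P > P
( ) < ( ) < ( ) > P > P
( ) < ( ) < ( ) > Q > P
( ) < ( ) < ( ) > ( ) > P
( ) < ( ) < ( ) > ( ) > Q P
( ) < ( ) < ( ) > ( ) > ( ) P
( ) < ( ) < ( ) > ( ) > ( ) Q
( ) < ( ) < ( ) > ( ) > ( ) < >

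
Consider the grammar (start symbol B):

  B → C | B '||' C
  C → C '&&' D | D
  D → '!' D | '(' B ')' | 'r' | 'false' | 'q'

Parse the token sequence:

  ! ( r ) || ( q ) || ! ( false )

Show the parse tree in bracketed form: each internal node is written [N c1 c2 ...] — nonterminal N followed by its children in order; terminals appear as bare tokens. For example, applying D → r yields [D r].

[B [B [B [C [D ! [D ( [B [C [D r]]] )]]]] || [C [D ( [B [C [D q]]] )]]] || [C [D ! [D ( [B [C [D false]]] )]]]]

B
B || C
B || C || C
C || C || C
D || C || C
! D || C || C
! ( B ) || C || C
! ( C ) || C || C
! ( D ) || C || C
! ( r ) || C || C
! ( r ) || D || C
! ( r ) || ( B ) || C
! ( r ) || ( C ) || C
! ( r ) || ( D ) || C
! ( r ) || ( q ) || C
! ( r ) || ( q ) || D
! ( r ) || ( q ) || ! D
! ( r ) || ( q ) || ! ( B )
! ( r ) || ( q ) || ! ( C )
! ( r ) || ( q ) || ! ( D )
! ( r ) || ( q ) || ! ( false )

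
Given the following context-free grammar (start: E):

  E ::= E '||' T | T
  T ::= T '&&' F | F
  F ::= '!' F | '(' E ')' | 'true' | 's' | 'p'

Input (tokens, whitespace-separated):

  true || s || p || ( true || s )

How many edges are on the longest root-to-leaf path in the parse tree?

7

[E [E [E [E [T [F true]]] || [T [F s]]] || [T [F p]]] || [T [F ( [E [E [T [F true]]] || [T [F s]]] )]]]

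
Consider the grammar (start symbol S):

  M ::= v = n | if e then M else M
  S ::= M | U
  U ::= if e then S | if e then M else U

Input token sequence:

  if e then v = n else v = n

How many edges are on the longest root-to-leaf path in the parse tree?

3

[S [M if e then [M v = n] else [M v = n]]]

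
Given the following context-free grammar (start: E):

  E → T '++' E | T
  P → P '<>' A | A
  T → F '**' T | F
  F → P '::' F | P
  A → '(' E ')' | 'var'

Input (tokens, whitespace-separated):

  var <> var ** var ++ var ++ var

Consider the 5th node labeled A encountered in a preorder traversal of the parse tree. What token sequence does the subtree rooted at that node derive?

[E [T [F [P [P [A var]] <> [A var]]] ** [T [F [P [A var]]]]] ++ [E [T [F [P [A var]]]] ++ [E [T [F [P [A var]]]]]]]

var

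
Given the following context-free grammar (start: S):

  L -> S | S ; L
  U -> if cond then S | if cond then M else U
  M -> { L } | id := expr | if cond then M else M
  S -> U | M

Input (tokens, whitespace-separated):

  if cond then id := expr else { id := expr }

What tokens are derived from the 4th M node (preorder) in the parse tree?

[S [M if cond then [M id := expr] else [M { [L [S [M id := expr]]] }]]]

id := expr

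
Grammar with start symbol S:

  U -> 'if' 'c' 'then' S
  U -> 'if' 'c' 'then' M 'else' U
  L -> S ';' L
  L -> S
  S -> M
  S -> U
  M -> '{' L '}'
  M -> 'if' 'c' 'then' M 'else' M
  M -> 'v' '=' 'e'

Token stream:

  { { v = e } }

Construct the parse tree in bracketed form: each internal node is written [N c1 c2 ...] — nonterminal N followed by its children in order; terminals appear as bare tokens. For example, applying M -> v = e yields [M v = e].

[S [M { [L [S [M { [L [S [M v = e]]] }]]] }]]

S
M
{ L }
{ S }
{ M }
{ { L } }
{ { S } }
{ { M } }
{ { v = e } }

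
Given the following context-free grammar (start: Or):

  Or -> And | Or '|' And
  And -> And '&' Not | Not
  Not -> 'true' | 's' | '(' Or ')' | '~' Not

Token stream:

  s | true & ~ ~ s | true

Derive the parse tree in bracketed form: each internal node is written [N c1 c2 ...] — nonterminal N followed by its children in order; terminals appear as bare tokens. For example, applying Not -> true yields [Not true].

[Or [Or [Or [And [Not s]]] | [And [And [Not true]] & [Not ~ [Not ~ [Not s]]]]] | [And [Not true]]]

Or
Or | And
Or | And | And
And | And | And
Not | And | And
s | And | And
s | And & Not | And
s | Not & Not | And
s | true & Not | And
s | true & ~ Not | And
s | true & ~ ~ Not | And
s | true & ~ ~ s | And
s | true & ~ ~ s | Not
s | true & ~ ~ s | true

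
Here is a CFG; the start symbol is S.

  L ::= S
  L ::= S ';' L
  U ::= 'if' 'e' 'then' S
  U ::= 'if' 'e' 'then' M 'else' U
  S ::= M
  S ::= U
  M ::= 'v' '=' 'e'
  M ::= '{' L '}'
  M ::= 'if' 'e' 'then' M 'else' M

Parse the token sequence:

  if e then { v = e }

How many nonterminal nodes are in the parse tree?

7

[S [U if e then [S [M { [L [S [M v = e]]] }]]]]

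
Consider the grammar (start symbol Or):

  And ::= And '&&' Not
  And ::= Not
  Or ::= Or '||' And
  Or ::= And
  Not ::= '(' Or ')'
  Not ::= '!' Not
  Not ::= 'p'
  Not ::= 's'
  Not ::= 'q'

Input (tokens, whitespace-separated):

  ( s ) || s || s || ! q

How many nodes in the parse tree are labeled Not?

[Or [Or [Or [Or [And [Not ( [Or [And [Not s]]] )]]] || [And [Not s]]] || [And [Not s]]] || [And [Not ! [Not q]]]]

6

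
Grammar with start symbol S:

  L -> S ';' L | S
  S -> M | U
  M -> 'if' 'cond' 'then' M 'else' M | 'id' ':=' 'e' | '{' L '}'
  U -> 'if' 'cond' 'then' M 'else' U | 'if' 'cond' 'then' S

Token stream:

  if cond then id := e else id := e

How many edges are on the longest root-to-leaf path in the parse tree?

3

[S [M if cond then [M id := e] else [M id := e]]]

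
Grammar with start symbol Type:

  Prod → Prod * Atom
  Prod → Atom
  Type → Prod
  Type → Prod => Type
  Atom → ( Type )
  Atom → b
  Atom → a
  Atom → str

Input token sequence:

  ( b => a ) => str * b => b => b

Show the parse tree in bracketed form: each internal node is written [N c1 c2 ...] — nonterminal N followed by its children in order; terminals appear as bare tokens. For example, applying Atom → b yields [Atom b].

Type
Prod => Type
Atom => Type
( Type ) => Type
( Prod => Type ) => Type
( Atom => Type ) => Type
( b => Type ) => Type
( b => Prod ) => Type
( b => Atom ) => Type
( b => a ) => Type
( b => a ) => Prod => Type
( b => a ) => Prod * Atom => Type
( b => a ) => Atom * Atom => Type
( b => a ) => str * Atom => Type
( b => a ) => str * b => Type
( b => a ) => str * b => Prod => Type
( b => a ) => str * b => Atom => Type
( b => a ) => str * b => b => Type
( b => a ) => str * b => b => Prod
( b => a ) => str * b => b => Atom
( b => a ) => str * b => b => b

[Type [Prod [Atom ( [Type [Prod [Atom b]] => [Type [Prod [Atom a]]]] )]] => [Type [Prod [Prod [Atom str]] * [Atom b]] => [Type [Prod [Atom b]] => [Type [Prod [Atom b]]]]]]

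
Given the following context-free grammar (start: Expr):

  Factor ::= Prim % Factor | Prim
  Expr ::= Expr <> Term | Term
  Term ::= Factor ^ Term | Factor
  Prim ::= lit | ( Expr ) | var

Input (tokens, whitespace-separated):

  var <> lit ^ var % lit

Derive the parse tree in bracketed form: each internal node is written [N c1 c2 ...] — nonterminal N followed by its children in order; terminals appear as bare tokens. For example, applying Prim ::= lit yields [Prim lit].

[Expr [Expr [Term [Factor [Prim var]]]] <> [Term [Factor [Prim lit]] ^ [Term [Factor [Prim var] % [Factor [Prim lit]]]]]]

Expr
Expr <> Term
Term <> Term
Factor <> Term
Prim <> Term
var <> Term
var <> Factor ^ Term
var <> Prim ^ Term
var <> lit ^ Term
var <> lit ^ Factor
var <> lit ^ Prim % Factor
var <> lit ^ var % Factor
var <> lit ^ var % Prim
var <> lit ^ var % lit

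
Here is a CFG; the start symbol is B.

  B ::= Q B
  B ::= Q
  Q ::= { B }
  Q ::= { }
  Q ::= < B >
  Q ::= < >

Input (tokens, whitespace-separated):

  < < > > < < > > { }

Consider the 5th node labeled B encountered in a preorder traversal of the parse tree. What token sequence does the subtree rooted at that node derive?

[B [Q < [B [Q < >]] >] [B [Q < [B [Q < >]] >] [B [Q { }]]]]

{ }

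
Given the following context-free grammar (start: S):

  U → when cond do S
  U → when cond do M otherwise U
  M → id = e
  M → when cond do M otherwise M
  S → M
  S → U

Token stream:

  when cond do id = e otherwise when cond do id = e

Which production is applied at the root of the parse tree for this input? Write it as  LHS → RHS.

[S [U when cond do [M id = e] otherwise [U when cond do [S [M id = e]]]]]

S → U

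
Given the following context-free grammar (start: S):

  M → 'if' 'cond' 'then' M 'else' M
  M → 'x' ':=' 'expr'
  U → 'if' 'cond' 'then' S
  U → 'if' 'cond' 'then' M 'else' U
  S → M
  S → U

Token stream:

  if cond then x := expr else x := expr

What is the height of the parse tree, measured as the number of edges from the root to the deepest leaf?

[S [M if cond then [M x := expr] else [M x := expr]]]

3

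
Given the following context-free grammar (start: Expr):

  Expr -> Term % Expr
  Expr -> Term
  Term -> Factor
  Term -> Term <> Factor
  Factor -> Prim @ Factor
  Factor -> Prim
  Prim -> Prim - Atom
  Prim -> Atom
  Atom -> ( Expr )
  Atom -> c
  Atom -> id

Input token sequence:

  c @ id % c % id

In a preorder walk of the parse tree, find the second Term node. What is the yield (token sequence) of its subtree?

[Expr [Term [Factor [Prim [Atom c]] @ [Factor [Prim [Atom id]]]]] % [Expr [Term [Factor [Prim [Atom c]]]] % [Expr [Term [Factor [Prim [Atom id]]]]]]]

c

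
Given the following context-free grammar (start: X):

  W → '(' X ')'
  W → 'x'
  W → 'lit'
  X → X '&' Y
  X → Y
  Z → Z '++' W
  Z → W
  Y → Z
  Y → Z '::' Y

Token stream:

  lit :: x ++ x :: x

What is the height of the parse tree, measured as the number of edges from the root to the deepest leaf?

[X [Y [Z [W lit]] :: [Y [Z [Z [W x]] ++ [W x]] :: [Y [Z [W x]]]]]]

6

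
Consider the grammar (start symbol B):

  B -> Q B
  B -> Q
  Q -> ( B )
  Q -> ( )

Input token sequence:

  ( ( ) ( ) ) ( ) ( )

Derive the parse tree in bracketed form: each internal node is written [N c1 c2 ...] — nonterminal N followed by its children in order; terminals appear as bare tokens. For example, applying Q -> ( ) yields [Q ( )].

[B [Q ( [B [Q ( )] [B [Q ( )]]] )] [B [Q ( )] [B [Q ( )]]]]

B
Q B
( B ) B
( Q B ) B
( ( ) B ) B
( ( ) Q ) B
( ( ) ( ) ) B
( ( ) ( ) ) Q B
( ( ) ( ) ) ( ) B
( ( ) ( ) ) ( ) Q
( ( ) ( ) ) ( ) ( )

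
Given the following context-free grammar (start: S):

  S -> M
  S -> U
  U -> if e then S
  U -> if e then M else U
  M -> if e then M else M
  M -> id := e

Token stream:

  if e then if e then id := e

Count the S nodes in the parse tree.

[S [U if e then [S [U if e then [S [M id := e]]]]]]

3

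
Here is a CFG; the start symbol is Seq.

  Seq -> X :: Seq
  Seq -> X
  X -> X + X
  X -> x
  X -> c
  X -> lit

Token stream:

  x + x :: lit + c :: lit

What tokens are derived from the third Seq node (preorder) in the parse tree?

[Seq [X [X x] + [X x]] :: [Seq [X [X lit] + [X c]] :: [Seq [X lit]]]]

lit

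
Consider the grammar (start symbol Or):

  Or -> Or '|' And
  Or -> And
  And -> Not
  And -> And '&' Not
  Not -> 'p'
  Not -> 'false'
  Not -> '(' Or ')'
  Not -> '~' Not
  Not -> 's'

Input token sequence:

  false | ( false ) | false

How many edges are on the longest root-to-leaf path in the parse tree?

7

[Or [Or [Or [And [Not false]]] | [And [Not ( [Or [And [Not false]]] )]]] | [And [Not false]]]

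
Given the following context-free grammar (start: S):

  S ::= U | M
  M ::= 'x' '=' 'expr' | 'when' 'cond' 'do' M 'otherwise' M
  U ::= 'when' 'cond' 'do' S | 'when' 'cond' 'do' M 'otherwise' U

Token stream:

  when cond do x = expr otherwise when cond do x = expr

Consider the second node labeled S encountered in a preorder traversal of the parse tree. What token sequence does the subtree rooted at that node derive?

x = expr

[S [U when cond do [M x = expr] otherwise [U when cond do [S [M x = expr]]]]]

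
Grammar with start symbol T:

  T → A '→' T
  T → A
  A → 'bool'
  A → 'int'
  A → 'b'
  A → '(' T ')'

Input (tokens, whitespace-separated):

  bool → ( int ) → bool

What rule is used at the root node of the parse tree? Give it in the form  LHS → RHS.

[T [A bool] → [T [A ( [T [A int]] )] → [T [A bool]]]]

T → A '→' T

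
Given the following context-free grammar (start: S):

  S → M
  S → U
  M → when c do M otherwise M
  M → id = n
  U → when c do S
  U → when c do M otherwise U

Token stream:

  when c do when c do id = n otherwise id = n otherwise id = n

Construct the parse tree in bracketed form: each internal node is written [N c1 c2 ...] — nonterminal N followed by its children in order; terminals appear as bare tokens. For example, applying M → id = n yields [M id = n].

[S [M when c do [M when c do [M id = n] otherwise [M id = n]] otherwise [M id = n]]]

S
M
when c do M otherwise M
when c do when c do M otherwise M otherwise M
when c do when c do id = n otherwise M otherwise M
when c do when c do id = n otherwise id = n otherwise M
when c do when c do id = n otherwise id = n otherwise id = n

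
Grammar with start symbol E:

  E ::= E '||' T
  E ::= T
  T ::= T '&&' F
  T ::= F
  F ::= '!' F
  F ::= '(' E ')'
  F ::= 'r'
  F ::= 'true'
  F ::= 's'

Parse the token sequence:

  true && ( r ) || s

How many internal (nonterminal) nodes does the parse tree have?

[E [E [T [T [F true]] && [F ( [E [T [F r]]] )]]] || [T [F s]]]

11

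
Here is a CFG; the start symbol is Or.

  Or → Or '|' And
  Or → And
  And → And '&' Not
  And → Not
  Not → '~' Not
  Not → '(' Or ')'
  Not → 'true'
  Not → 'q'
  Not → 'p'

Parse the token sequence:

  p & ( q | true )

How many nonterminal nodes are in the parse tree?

11

[Or [And [And [Not p]] & [Not ( [Or [Or [And [Not q]]] | [And [Not true]]] )]]]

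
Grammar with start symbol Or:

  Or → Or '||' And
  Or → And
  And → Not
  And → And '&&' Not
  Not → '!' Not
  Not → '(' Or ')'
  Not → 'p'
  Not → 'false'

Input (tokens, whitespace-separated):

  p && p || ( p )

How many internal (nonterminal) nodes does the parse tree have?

11

[Or [Or [And [And [Not p]] && [Not p]]] || [And [Not ( [Or [And [Not p]]] )]]]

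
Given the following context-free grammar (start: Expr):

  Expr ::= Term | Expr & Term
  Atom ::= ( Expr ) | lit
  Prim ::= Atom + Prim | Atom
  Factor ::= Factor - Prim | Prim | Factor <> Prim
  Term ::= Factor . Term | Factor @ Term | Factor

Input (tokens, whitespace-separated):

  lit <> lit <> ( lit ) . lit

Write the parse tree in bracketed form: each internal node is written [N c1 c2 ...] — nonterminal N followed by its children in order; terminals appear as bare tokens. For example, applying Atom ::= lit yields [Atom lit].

[Expr [Term [Factor [Factor [Factor [Prim [Atom lit]]] <> [Prim [Atom lit]]] <> [Prim [Atom ( [Expr [Term [Factor [Prim [Atom lit]]]]] )]]] . [Term [Factor [Prim [Atom lit]]]]]]

Expr
Term
Factor . Term
Factor <> Prim . Term
Factor <> Prim <> Prim . Term
Prim <> Prim <> Prim . Term
Atom <> Prim <> Prim . Term
lit <> Prim <> Prim . Term
lit <> Atom <> Prim . Term
lit <> lit <> Prim . Term
lit <> lit <> Atom . Term
lit <> lit <> ( Expr ) . Term
lit <> lit <> ( Term ) . Term
lit <> lit <> ( Factor ) . Term
lit <> lit <> ( Prim ) . Term
lit <> lit <> ( Atom ) . Term
lit <> lit <> ( lit ) . Term
lit <> lit <> ( lit ) . Factor
lit <> lit <> ( lit ) . Prim
lit <> lit <> ( lit ) . Atom
lit <> lit <> ( lit ) . lit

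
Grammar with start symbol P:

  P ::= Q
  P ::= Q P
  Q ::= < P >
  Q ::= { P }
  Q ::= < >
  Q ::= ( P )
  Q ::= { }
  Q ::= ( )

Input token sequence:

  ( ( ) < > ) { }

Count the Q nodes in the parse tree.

4

[P [Q ( [P [Q ( )] [P [Q < >]]] )] [P [Q { }]]]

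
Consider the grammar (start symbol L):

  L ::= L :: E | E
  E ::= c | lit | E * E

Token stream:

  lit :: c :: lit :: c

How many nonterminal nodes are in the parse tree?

[L [L [L [L [E lit]] :: [E c]] :: [E lit]] :: [E c]]

8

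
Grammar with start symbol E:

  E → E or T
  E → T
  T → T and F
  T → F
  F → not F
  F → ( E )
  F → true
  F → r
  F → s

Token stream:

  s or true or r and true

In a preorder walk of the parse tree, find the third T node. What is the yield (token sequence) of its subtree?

[E [E [E [T [F s]]] or [T [F true]]] or [T [T [F r]] and [F true]]]

r and true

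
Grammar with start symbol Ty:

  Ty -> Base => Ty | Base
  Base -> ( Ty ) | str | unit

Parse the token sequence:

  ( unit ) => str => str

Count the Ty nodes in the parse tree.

4

[Ty [Base ( [Ty [Base unit]] )] => [Ty [Base str] => [Ty [Base str]]]]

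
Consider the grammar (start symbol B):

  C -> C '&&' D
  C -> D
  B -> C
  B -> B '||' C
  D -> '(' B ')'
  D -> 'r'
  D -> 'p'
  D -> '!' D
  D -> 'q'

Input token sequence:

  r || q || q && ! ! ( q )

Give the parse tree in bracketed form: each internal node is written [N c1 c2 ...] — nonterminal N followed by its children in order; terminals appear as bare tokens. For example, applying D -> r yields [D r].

[B [B [B [C [D r]]] || [C [D q]]] || [C [C [D q]] && [D ! [D ! [D ( [B [C [D q]]] )]]]]]

B
B || C
B || C || C
C || C || C
D || C || C
r || C || C
r || D || C
r || q || C
r || q || C && D
r || q || D && D
r || q || q && D
r || q || q && ! D
r || q || q && ! ! D
r || q || q && ! ! ( B )
r || q || q && ! ! ( C )
r || q || q && ! ! ( D )
r || q || q && ! ! ( q )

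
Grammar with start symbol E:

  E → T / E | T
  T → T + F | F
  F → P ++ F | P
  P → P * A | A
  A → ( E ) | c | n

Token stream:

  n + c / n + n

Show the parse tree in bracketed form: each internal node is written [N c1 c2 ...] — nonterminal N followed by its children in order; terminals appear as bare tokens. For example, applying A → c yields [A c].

[E [T [T [F [P [A n]]]] + [F [P [A c]]]] / [E [T [T [F [P [A n]]]] + [F [P [A n]]]]]]

E
T / E
T + F / E
F + F / E
P + F / E
A + F / E
n + F / E
n + P / E
n + A / E
n + c / E
n + c / T
n + c / T + F
n + c / F + F
n + c / P + F
n + c / A + F
n + c / n + F
n + c / n + P
n + c / n + A
n + c / n + n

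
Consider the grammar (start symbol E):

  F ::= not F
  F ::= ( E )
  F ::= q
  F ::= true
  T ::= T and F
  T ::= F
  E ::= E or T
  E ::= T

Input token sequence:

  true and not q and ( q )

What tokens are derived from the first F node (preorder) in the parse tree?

[E [T [T [T [F true]] and [F not [F q]]] and [F ( [E [T [F q]]] )]]]

true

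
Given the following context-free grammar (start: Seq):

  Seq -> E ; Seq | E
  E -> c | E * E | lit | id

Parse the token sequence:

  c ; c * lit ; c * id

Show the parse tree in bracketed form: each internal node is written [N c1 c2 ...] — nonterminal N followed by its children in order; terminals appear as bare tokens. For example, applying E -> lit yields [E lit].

Seq
E ; Seq
c ; Seq
c ; E ; Seq
c ; E * E ; Seq
c ; c * E ; Seq
c ; c * lit ; Seq
c ; c * lit ; E
c ; c * lit ; E * E
c ; c * lit ; c * E
c ; c * lit ; c * id

[Seq [E c] ; [Seq [E [E c] * [E lit]] ; [Seq [E [E c] * [E id]]]]]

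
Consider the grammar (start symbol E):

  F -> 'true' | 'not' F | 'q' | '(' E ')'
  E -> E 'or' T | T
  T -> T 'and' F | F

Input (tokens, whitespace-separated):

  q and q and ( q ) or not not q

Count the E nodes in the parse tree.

3

[E [E [T [T [T [F q]] and [F q]] and [F ( [E [T [F q]]] )]]] or [T [F not [F not [F q]]]]]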